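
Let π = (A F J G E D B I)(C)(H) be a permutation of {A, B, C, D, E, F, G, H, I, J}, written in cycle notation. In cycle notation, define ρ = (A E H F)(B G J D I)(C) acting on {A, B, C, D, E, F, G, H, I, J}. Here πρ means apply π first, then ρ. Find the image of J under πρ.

J

π(J) = G, then ρ(G) = J; composing gives (πρ)(J) = J.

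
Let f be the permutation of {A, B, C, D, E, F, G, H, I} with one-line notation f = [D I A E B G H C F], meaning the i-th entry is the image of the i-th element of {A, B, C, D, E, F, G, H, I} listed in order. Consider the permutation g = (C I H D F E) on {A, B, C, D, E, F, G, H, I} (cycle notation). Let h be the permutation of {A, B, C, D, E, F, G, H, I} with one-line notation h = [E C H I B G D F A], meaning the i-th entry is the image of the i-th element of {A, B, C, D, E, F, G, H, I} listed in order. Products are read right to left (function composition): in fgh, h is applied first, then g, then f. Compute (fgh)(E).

I

Chase E: h(E) = B; g(B) = B; f(B) = I. Hence (fgh)(E) = I.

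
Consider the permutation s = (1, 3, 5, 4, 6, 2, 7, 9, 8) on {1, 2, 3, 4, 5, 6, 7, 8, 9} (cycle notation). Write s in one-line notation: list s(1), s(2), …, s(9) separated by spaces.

3 7 5 6 4 2 9 1 8

Each element maps to the next entry in its cycle (wrapping to the front): 1↦3, 2↦7, 3↦5, 4↦6, 5↦4, 6↦2, 7↦9, 8↦1, 9↦8.
So the one-line form is 3 7 5 6 4 2 9 1 8.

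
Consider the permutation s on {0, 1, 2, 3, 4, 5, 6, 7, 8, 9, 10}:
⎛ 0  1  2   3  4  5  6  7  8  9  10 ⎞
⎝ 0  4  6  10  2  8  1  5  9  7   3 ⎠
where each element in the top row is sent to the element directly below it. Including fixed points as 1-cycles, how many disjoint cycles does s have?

The cycle decomposition is (0)(1, 4, 2, 6)(3, 10)(5, 8, 9, 7), which has 4 cycles (counting 1-cycles).

4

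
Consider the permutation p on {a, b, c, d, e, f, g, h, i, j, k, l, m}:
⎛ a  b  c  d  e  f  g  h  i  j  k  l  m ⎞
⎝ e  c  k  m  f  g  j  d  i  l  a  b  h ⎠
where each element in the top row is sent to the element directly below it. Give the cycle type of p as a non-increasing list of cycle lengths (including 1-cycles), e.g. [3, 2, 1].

The disjoint cycles are (a, e, f, g, j, l, b, c, k)(d, m, h)(i), with lengths 9, 3, 1 in non-increasing order.

[9, 3, 1]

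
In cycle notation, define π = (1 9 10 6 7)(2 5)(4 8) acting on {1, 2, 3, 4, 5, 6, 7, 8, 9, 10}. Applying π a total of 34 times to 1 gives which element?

1 lies in the 5-cycle (1 9 10 6 7).
On a 5-cycle, π^5 is the identity, so π^34 = π^4 there (34 ≡ 4 mod 5).
Stepping 4 places around the cycle: 1 → 9 → 10 → 6 → 7.

7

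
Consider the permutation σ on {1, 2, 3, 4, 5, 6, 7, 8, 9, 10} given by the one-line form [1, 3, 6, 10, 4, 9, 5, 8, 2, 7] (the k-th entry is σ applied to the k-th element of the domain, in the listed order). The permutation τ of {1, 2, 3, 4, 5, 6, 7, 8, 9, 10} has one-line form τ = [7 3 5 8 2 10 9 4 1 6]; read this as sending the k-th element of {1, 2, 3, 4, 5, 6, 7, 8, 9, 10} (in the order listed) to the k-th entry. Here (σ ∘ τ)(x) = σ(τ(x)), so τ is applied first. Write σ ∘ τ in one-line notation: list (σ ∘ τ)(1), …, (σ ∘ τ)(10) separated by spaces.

5 6 4 8 3 7 2 10 1 9

For each element, apply τ then σ: 1 → 7 → 5; 2 → 3 → 6; 3 → 5 → 4; 4 → 8 → 8; 5 → 2 → 3; 6 → 10 → 7; 7 → 9 → 2; 8 → 4 → 10; 9 → 1 → 1; 10 → 6 → 9.
Collecting the images, σ ∘ τ = [5 6 4 8 3 7 2 10 1 9].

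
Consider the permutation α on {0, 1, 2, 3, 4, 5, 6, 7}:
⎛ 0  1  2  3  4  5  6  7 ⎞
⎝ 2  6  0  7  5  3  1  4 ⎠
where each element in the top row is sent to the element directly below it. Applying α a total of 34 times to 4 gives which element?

Tracing 4 → 5 → … returns to 4 after 4 steps, so 4 lies in a 4-cycle (3 7 4 5).
Powers repeat with period 4 on this cycle, and 34 mod 4 = 2, so α^34(4) = α^2(4).
Stepping 2 places around the cycle: 4 → 5 → 3.

3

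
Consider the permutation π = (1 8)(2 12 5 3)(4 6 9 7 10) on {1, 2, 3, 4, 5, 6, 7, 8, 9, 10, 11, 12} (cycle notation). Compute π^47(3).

5

3 lies in the 4-cycle (2 12 5 3).
Powers repeat with period 4 on this cycle, and 47 mod 4 = 3, so π^47(3) = π^3(3).
Advancing 3 steps from 3: 3 → 2 → 12 → 5.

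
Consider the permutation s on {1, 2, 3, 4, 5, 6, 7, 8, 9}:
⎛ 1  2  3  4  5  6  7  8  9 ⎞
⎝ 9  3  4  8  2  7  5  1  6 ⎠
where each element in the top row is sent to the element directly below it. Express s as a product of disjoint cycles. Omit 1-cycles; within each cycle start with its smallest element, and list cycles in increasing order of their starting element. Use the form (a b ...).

Start at 1 and follow images: 1 → 9 → 6 → 7 → 5 → 2 → 3 → 4 → 8 → 1, giving the cycle (1 9 6 7 5 2 3 4 8).
Continuing from each remaining unvisited element yields (1 9 6 7 5 2 3 4 8).

(1 9 6 7 5 2 3 4 8)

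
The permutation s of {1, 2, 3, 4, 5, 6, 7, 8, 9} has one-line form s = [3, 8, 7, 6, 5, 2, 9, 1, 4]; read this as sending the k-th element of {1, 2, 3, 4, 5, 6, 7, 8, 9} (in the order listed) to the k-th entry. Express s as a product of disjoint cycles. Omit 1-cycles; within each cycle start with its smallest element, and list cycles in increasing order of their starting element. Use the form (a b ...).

(1 3 7 9 4 6 2 8)

From 1: 1 → 3 → 7 → 9 → 4 → 6 → 2 → 8 → 1, closing the cycle (1 3 7 9 4 6 2 8).
Continuing from each remaining unvisited element yields (1 3 7 9 4 6 2 8).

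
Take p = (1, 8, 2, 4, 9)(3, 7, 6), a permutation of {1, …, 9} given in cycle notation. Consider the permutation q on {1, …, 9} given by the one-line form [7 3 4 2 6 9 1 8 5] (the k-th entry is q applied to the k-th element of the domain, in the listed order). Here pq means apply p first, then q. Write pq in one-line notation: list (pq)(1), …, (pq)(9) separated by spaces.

Chase each element through p then q: 1 → 8 → 8; 2 → 4 → 2; 3 → 7 → 1; 4 → 9 → 5; 5 → 5 → 6; 6 → 3 → 4; 7 → 6 → 9; 8 → 2 → 3; 9 → 1 → 7.
Collecting the images, pq = [8 2 1 5 6 4 9 3 7].

8 2 1 5 6 4 9 3 7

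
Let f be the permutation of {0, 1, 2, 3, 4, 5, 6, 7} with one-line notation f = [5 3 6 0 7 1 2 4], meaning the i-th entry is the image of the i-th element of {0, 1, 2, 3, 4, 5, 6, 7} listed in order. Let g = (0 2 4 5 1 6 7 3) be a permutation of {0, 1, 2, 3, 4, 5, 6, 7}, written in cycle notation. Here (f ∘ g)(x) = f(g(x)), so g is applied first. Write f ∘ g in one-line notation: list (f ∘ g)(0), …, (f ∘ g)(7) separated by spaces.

6 2 7 5 1 3 4 0

Chase each element through g then f: 0 → 2 → 6; 1 → 6 → 2; 2 → 4 → 7; 3 → 0 → 5; 4 → 5 → 1; 5 → 1 → 3; 6 → 7 → 4; 7 → 3 → 0.
Collecting the images, f ∘ g = [6 2 7 5 1 3 4 0].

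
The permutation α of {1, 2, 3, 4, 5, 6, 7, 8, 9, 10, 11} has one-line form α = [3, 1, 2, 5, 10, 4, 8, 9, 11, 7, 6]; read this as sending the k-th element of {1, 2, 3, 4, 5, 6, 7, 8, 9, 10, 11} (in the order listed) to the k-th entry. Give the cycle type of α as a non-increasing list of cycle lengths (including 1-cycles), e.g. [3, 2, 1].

The disjoint cycles are (1, 3, 2)(4, 5, 10, 7, 8, 9, 11, 6), with lengths 8, 3 in non-increasing order.

[8, 3]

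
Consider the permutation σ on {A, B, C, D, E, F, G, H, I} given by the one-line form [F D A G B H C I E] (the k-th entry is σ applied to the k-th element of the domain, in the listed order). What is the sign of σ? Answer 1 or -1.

1

In disjoint-cycle form the cycle lengths are 9.
A cycle of length ℓ contributes ℓ−1 transpositions, so σ is a product of 8 transpositions — even.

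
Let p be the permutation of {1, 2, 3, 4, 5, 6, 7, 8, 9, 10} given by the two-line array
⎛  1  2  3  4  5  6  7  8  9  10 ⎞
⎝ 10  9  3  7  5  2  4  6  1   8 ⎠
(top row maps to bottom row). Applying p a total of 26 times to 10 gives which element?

6

Tracing 10 → 8 → … returns to 10 after 6 steps, so 10 lies in a 6-cycle (1, 10, 8, 6, 2, 9).
Powers repeat with period 6 on this cycle, and 26 mod 6 = 2, so p^26(10) = p^2(10).
Stepping 2 places around the cycle: 10 → 8 → 6.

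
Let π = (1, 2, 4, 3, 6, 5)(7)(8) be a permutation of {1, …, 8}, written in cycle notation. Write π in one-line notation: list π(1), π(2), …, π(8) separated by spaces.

Image by image: 1↦2, 2↦4, 3↦6, 4↦3, 5↦1, 6↦5, 7↦7, 8↦8.
So the one-line form is 2 4 6 3 1 5 7 8.

2 4 6 3 1 5 7 8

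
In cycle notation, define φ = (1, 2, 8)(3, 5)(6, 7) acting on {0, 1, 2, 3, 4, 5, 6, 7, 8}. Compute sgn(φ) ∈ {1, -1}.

1

The cycle lengths are 3, 2, 2, 1, 1.
A cycle of length ℓ contributes ℓ−1 transpositions, so φ is a product of 2 + 1 + 1 = 4 transpositions — even.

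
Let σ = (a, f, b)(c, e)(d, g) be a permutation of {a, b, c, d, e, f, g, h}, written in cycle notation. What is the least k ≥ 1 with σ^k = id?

The disjoint cycles have lengths 3, 2, 2, 1.
The order is lcm(3, 2, 2) = 6.

6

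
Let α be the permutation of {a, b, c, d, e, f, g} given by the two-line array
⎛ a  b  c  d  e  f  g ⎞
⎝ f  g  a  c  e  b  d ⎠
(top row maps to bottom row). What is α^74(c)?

Tracing c → a → … returns to c after 6 steps, so c lies in a 6-cycle (a f b g d c).
Powers repeat with period 6 on this cycle, and 74 mod 6 = 2, so α^74(c) = α^2(c).
Stepping 2 places around the cycle: c → a → f.

f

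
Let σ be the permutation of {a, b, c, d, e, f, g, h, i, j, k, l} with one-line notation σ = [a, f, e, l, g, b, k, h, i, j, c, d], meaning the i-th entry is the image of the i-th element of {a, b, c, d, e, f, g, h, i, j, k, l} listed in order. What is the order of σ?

Decomposing into disjoint cycles gives cycle lengths 4, 2, 2, 1, 1, 1, 1.
The order of σ is the least common multiple of its cycle lengths: lcm(4, 2, 2) = 4.

4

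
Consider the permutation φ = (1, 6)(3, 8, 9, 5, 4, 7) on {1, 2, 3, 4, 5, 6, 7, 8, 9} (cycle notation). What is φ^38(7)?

8

7 lies in the 6-cycle (3, 8, 9, 5, 4, 7).
Powers repeat with period 6 on this cycle, and 38 mod 6 = 2, so φ^38(7) = φ^2(7).
Stepping 2 places around the cycle: 7 → 3 → 8.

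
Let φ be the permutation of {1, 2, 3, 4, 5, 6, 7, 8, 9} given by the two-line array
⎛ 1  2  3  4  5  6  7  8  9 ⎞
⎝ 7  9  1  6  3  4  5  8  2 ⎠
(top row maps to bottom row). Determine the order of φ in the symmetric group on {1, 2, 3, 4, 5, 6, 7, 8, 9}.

4

The disjoint-cycle form of φ has cycle lengths 4, 2, 2, 1.
Since disjoint cycles commute, ord(φ) = lcm(4, 2, 2) = 4.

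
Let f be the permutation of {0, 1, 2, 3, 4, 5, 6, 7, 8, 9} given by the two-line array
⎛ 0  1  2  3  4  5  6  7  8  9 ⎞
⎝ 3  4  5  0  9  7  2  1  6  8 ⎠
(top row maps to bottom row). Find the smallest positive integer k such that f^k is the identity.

Decomposing into disjoint cycles gives cycle lengths 8, 2.
The order is lcm(8, 2) = 8.

8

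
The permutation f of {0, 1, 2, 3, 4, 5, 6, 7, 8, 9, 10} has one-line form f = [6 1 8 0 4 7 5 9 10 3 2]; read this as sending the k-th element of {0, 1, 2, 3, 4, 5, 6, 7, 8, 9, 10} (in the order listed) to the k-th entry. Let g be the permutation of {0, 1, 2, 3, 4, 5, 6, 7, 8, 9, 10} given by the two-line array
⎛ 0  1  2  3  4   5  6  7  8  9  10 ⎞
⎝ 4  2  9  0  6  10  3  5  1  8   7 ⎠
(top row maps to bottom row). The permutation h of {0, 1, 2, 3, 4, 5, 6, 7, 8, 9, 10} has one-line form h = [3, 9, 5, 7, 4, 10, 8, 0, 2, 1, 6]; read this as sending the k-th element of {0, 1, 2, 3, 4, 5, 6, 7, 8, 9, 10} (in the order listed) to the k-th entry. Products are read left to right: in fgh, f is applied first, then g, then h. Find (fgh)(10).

Chase 10: f(10) = 2; g(2) = 9; h(9) = 1. Hence (fgh)(10) = 1.

1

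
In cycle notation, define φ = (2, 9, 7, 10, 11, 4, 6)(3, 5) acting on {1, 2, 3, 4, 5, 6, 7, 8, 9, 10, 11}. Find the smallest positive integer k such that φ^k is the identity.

14

The cycle type of φ is (7, 2, 1, 1).
The order of φ is the least common multiple of its cycle lengths: lcm(7, 2) = 14.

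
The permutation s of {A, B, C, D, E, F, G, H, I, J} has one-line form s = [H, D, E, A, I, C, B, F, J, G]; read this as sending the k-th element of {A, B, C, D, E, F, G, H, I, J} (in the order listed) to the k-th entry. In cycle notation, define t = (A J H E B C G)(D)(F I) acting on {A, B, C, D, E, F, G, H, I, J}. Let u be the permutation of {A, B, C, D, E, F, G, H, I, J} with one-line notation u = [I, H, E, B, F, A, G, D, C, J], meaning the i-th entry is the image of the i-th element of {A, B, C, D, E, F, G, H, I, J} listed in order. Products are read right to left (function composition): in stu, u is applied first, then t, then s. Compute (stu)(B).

Apply the permutations in order: u(B) = H, then t(H) = E, then s(E) = I. So (stu)(B) = I.

I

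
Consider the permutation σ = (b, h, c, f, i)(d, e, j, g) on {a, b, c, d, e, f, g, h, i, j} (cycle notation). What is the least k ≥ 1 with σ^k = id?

20

The cycle type of σ is (5, 4, 1).
The order of σ is the least common multiple of its cycle lengths: lcm(5, 4) = 20.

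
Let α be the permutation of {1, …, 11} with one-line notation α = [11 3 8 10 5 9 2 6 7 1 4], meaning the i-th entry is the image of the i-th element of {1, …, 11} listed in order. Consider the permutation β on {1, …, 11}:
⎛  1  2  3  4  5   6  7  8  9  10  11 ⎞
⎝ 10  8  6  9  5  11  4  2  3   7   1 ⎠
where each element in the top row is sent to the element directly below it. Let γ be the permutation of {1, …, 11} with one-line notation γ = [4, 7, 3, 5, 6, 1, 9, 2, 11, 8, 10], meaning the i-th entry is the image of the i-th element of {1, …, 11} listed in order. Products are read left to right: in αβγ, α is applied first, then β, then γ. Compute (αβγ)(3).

7

(αβγ)(3) = γ(β(α(3))). α(3) = 8, then β(8) = 2, then γ(2) = 7, so the result is 7.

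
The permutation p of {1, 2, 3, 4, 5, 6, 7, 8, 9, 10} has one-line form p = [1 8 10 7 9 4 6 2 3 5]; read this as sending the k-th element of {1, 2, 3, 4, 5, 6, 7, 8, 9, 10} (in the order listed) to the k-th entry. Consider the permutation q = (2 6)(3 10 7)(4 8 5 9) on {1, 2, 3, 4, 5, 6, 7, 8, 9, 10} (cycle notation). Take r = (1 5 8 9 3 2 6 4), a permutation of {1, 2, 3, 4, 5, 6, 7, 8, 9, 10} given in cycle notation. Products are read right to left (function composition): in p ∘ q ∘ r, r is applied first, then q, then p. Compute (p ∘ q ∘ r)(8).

Chase 8: r(8) = 9; q(9) = 4; p(4) = 7. Hence (p ∘ q ∘ r)(8) = 7.

7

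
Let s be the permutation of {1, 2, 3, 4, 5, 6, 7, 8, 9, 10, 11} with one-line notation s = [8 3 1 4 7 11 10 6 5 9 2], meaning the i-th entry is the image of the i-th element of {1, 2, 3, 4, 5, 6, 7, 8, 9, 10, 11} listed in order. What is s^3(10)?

7

Tracing 10 → 9 → … returns to 10 after 4 steps, so 10 lies in a 4-cycle (5, 7, 10, 9).
Advancing 3 steps from 10: 10 → 9 → 5 → 7.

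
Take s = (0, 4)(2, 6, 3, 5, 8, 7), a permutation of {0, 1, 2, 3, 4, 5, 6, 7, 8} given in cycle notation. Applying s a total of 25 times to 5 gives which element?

8

5 lies in the 6-cycle (2, 6, 3, 5, 8, 7).
Powers repeat with period 6 on this cycle, and 25 mod 6 = 1, so s^25(5) = s^1(5).
Advancing 1 step from 5: 5 → 8.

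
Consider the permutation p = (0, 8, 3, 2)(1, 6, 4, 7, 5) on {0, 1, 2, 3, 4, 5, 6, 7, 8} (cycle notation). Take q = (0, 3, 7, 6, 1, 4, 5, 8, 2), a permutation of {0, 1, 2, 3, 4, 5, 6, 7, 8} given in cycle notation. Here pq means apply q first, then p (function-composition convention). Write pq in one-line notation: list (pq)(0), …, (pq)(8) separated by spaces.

2 7 8 5 1 3 6 4 0

For each element, apply q then p: 0 → 3 → 2; 1 → 4 → 7; 2 → 0 → 8; 3 → 7 → 5; 4 → 5 → 1; 5 → 8 → 3; 6 → 1 → 6; 7 → 6 → 4; 8 → 2 → 0.
Collecting the images, pq = [2 7 8 5 1 3 6 4 0].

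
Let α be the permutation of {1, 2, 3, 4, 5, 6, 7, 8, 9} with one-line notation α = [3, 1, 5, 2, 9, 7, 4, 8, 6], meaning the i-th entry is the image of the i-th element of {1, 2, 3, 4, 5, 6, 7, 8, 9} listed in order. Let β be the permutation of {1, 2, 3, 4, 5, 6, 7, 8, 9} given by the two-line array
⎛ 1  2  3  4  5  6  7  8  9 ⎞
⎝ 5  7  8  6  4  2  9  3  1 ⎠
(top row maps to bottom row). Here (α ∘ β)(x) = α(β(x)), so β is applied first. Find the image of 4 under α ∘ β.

7

(α ∘ β)(4) = α(β(4)). β(4) = 6, then α(6) = 7. So (α ∘ β)(4) = 7.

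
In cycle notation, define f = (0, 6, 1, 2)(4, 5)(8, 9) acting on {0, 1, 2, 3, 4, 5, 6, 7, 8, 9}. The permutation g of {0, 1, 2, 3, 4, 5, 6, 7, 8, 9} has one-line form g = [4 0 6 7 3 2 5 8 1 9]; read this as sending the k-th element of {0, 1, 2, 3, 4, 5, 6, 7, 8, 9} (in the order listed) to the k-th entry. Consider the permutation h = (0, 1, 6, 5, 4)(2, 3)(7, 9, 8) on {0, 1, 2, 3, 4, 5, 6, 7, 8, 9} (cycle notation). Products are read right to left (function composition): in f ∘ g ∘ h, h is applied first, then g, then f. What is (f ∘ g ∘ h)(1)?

4

Apply the permutations in order: h(1) = 6, then g(6) = 5, then f(5) = 4. So (f ∘ g ∘ h)(1) = 4.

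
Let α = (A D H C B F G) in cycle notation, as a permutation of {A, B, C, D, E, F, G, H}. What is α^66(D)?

D lies in the 7-cycle (A D H C B F G).
Since the cycle has length 7, α^66 acts on it the same as α^3 (66 mod 7 = 3).
Stepping 3 places around the cycle: D → H → C → B.

B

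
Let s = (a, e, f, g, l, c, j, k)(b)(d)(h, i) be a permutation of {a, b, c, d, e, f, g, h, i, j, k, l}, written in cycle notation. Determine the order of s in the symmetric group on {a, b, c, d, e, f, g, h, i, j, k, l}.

8

The disjoint cycles have lengths 8, 2, 1, 1.
The order of s is the least common multiple of its cycle lengths: lcm(8, 2) = 8.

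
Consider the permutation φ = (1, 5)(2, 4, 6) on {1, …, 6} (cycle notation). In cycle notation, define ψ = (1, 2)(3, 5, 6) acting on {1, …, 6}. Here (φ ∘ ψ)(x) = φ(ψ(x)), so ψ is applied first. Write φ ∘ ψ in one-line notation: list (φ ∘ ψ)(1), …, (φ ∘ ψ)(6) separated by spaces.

Chase each element through ψ then φ: 1 → 2 → 4; 2 → 1 → 5; 3 → 5 → 1; 4 → 4 → 6; 5 → 6 → 2; 6 → 3 → 3.
Collecting the images, φ ∘ ψ = [4 5 1 6 2 3].

4 5 1 6 2 3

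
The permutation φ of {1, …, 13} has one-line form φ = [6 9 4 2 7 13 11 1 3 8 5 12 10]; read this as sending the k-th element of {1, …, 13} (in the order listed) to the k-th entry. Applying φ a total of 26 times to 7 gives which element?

5

Tracing 7 → 11 → … returns to 7 after 3 steps, so 7 lies in a 3-cycle (5, 7, 11).
Powers repeat with period 3 on this cycle, and 26 mod 3 = 2, so φ^26(7) = φ^2(7).
Stepping 2 places around the cycle: 7 → 11 → 5.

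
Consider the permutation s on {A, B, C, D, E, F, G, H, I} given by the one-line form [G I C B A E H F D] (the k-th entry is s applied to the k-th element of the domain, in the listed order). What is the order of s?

Writing s as disjoint cycles, the cycle lengths are 5, 3, 1.
The order of s is the least common multiple of its cycle lengths: lcm(5, 3) = 15.

15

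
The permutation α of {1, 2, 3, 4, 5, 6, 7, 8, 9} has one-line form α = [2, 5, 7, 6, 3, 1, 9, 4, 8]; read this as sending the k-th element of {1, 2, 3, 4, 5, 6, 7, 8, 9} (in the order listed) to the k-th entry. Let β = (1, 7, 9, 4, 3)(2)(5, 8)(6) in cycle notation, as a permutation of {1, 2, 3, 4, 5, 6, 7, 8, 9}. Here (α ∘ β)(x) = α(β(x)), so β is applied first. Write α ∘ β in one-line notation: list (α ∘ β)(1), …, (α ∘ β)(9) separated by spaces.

9 5 2 7 4 1 8 3 6

For each element, apply β then α: 1 → 7 → 9; 2 → 2 → 5; 3 → 1 → 2; 4 → 3 → 7; 5 → 8 → 4; 6 → 6 → 1; 7 → 9 → 8; 8 → 5 → 3; 9 → 4 → 6.
So α ∘ β in one-line form is 9 5 2 7 4 1 8 3 6.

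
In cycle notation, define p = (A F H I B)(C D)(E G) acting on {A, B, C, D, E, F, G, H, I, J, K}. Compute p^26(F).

F lies in the 5-cycle (A F H I B).
Since the cycle has length 5, p^26 acts on it the same as p^1 (26 mod 5 = 1).
Stepping 1 place around the cycle: F → H.

H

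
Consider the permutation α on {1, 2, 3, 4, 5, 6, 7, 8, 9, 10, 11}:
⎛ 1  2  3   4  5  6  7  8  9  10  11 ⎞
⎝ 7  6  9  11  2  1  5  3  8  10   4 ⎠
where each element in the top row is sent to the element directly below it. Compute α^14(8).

9

Tracing 8 → 3 → … returns to 8 after 3 steps, so 8 lies in a 3-cycle (3 9 8).
On a 3-cycle, α^3 is the identity, so α^14 = α^2 there (14 ≡ 2 mod 3).
Advancing 2 steps from 8: 8 → 3 → 9.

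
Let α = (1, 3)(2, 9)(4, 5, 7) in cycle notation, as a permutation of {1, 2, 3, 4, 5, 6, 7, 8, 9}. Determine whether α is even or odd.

even

The cycle lengths are 3, 2, 2, 1, 1.
A cycle of length ℓ contributes ℓ−1 transpositions, so α is a product of 2 + 1 + 1 = 4 transpositions — even.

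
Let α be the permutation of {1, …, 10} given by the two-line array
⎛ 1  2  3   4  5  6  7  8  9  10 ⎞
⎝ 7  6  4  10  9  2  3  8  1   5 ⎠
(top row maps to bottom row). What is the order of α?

Decomposing into disjoint cycles gives cycle lengths 7, 2, 1.
The order is lcm(7, 2) = 14.

14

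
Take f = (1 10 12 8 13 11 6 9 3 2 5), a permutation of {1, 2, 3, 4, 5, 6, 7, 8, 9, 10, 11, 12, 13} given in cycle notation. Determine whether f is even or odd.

even

The cycle lengths are 11, 1, 1.
A cycle of length ℓ contributes ℓ−1 transpositions, so f is a product of 10 transpositions — even.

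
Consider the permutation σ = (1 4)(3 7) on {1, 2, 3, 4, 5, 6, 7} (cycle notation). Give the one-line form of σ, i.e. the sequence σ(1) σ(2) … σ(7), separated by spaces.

Each element maps to the next entry in its cycle (wrapping to the front): 1→4, 2→2, 3→7, 4→1, 5→5, 6→6, 7→3.
So the one-line form is 4 2 7 1 5 6 3.

4 2 7 1 5 6 3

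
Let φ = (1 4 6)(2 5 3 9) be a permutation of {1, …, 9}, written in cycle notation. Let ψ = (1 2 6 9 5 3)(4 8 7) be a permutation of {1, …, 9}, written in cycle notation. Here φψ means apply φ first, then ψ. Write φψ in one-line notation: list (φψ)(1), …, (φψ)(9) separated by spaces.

8 3 5 9 1 2 4 7 6

(φψ)(x) = ψ(φ(x)). Computing each image: ψ(φ(1)) = ψ(4) = 8, ψ(φ(2)) = ψ(5) = 3, ψ(φ(3)) = ψ(9) = 5, ψ(φ(4)) = ψ(6) = 9, ψ(φ(5)) = ψ(3) = 1, ψ(φ(6)) = ψ(1) = 2, ψ(φ(7)) = ψ(7) = 4, ψ(φ(8)) = ψ(8) = 7, ψ(φ(9)) = ψ(2) = 6.
Hence φψ = [8 3 5 9 1 2 4 7 6].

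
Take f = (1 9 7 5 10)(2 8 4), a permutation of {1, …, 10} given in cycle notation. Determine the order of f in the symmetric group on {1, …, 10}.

15

The disjoint cycles have lengths 5, 3, 1, 1.
The order is lcm(5, 3) = 15.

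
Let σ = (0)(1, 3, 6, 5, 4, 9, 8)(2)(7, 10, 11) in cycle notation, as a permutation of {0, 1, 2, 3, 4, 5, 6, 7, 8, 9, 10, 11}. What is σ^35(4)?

4 lies in the 7-cycle (1, 3, 6, 5, 4, 9, 8).
On a 7-cycle, σ^7 is the identity, so σ^35 = σ^0 there (35 ≡ 0 mod 7).
So σ^35(4) = 4.

4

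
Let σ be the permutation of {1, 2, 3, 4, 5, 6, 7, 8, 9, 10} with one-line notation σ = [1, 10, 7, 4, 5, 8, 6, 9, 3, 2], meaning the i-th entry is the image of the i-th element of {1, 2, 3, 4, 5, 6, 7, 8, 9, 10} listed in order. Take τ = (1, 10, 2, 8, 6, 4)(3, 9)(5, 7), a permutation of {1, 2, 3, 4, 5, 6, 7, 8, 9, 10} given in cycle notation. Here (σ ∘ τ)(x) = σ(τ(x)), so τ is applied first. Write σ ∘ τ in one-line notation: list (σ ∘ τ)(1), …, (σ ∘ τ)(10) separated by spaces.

(σ ∘ τ)(x) = σ(τ(x)). Computing each image: σ(τ(1)) = σ(10) = 2, σ(τ(2)) = σ(8) = 9, σ(τ(3)) = σ(9) = 3, σ(τ(4)) = σ(1) = 1, σ(τ(5)) = σ(7) = 6, σ(τ(6)) = σ(4) = 4, σ(τ(7)) = σ(5) = 5, σ(τ(8)) = σ(6) = 8, σ(τ(9)) = σ(3) = 7, σ(τ(10)) = σ(2) = 10.
Hence σ ∘ τ = [2 9 3 1 6 4 5 8 7 10].

2 9 3 1 6 4 5 8 7 10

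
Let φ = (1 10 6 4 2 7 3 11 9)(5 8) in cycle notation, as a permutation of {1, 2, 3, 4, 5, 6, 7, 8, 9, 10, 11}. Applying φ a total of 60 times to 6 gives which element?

6 lies in the 9-cycle (1 10 6 4 2 7 3 11 9).
Since the cycle has length 9, φ^60 acts on it the same as φ^6 (60 mod 9 = 6).
Stepping 6 places around the cycle: 6 → 4 → 2 → 7 → 3 → 11 → 9.

9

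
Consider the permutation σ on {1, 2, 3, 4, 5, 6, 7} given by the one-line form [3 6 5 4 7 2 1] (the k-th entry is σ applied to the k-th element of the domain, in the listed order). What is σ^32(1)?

1

Tracing 1 → 3 → … returns to 1 after 4 steps, so 1 lies in a 4-cycle (1, 3, 5, 7).
Since the cycle has length 4, σ^32 acts on it the same as σ^0 (32 mod 4 = 0).
So σ^32(1) = 1.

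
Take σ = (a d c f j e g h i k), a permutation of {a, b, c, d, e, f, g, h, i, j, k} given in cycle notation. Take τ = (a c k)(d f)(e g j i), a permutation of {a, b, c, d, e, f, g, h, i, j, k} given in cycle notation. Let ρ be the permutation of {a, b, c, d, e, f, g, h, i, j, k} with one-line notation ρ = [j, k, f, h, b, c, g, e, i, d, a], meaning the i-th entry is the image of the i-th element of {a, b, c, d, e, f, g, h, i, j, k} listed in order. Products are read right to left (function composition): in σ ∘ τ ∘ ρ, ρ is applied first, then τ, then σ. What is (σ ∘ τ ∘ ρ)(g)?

(σ ∘ τ ∘ ρ)(g) = σ(τ(ρ(g))). ρ(g) = g, then τ(g) = j, then σ(j) = e, so the result is e.

e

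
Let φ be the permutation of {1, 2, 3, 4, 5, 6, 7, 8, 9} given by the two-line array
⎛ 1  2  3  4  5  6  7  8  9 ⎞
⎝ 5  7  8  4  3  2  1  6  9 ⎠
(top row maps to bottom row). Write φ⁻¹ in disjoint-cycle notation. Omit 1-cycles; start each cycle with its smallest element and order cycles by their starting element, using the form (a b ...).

(1 7 2 6 8 3 5)

The cycle decomposition of φ is (1 5 3 8 6 2 7).
Reversing each cycle (and rotating so the smallest element leads) gives φ⁻¹ = (1 7 2 6 8 3 5).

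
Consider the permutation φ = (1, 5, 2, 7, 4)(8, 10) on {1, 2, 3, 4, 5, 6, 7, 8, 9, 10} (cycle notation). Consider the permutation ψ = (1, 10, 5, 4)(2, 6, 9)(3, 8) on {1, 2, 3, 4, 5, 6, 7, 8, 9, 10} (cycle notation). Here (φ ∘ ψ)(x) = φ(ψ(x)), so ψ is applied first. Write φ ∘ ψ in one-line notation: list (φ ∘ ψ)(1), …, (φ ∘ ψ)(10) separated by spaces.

Chase each element through ψ then φ: 1 → 10 → 8; 2 → 6 → 6; 3 → 8 → 10; 4 → 1 → 5; 5 → 4 → 1; 6 → 9 → 9; 7 → 7 → 4; 8 → 3 → 3; 9 → 2 → 7; 10 → 5 → 2.
Collecting the images, φ ∘ ψ = [8 6 10 5 1 9 4 3 7 2].

8 6 10 5 1 9 4 3 7 2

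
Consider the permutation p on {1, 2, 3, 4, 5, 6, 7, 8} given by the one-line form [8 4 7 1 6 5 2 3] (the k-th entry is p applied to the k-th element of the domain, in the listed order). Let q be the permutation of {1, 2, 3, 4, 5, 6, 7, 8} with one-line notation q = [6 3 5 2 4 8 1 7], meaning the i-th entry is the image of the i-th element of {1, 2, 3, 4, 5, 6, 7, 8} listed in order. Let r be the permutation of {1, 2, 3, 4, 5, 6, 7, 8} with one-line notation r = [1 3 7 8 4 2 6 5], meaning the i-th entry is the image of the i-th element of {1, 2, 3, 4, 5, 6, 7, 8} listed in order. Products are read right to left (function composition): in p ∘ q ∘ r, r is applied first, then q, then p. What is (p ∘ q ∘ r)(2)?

(p ∘ q ∘ r)(2) = p(q(r(2))). r(2) = 3, then q(3) = 5, then p(5) = 6, so the result is 6.

6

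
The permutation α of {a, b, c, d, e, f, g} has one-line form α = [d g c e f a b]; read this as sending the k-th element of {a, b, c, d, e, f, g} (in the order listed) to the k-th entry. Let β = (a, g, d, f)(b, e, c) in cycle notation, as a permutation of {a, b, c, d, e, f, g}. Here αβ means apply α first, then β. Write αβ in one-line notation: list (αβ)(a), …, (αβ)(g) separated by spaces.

f d b c a g e

(αβ)(x) = β(α(x)). Computing each image: β(α(a)) = β(d) = f, β(α(b)) = β(g) = d, β(α(c)) = β(c) = b, β(α(d)) = β(e) = c, β(α(e)) = β(f) = a, β(α(f)) = β(a) = g, β(α(g)) = β(b) = e.
Hence αβ = [f d b c a g e].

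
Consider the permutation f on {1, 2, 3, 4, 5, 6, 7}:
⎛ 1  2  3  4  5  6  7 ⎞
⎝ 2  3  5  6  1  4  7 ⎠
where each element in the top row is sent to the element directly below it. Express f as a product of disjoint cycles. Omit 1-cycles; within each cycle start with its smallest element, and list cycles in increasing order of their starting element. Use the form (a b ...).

Iterating f from 1 gives 1 → 2 → 3 → 5 → 1; that is the 4-cycle (1 2 3 5).
Continuing from each remaining unvisited element yields (1 2 3 5)(4 6).

(1 2 3 5)(4 6)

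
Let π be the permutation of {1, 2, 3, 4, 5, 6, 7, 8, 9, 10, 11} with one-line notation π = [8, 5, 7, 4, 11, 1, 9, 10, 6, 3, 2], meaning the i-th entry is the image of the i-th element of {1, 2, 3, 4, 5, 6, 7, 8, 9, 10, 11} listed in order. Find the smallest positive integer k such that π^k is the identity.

The disjoint-cycle form of π has cycle lengths 7, 3, 1.
The order is lcm(7, 3) = 21.

21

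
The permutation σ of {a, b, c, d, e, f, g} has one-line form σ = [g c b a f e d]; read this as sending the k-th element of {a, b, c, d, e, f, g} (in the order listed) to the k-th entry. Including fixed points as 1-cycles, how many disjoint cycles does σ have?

3

The cycle decomposition is (a, g, d)(b, c)(e, f), which has 3 cycles (counting 1-cycles).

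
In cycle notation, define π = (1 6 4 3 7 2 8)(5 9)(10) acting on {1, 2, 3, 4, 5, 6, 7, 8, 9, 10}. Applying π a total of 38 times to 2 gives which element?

2 lies in the 7-cycle (1 6 4 3 7 2 8).
Since the cycle has length 7, π^38 acts on it the same as π^3 (38 mod 7 = 3).
Stepping 3 places around the cycle: 2 → 8 → 1 → 6.

6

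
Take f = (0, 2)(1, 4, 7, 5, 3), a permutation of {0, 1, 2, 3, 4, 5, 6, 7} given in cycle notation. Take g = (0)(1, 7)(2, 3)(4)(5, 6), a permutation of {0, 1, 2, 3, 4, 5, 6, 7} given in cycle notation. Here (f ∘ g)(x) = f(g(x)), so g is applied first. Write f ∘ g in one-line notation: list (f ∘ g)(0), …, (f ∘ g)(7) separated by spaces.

2 5 1 0 7 6 3 4

(f ∘ g)(x) = f(g(x)). Computing each image: f(g(0)) = f(0) = 2, f(g(1)) = f(7) = 5, f(g(2)) = f(3) = 1, f(g(3)) = f(2) = 0, f(g(4)) = f(4) = 7, f(g(5)) = f(6) = 6, f(g(6)) = f(5) = 3, f(g(7)) = f(1) = 4.
Hence f ∘ g = [2 5 1 0 7 6 3 4].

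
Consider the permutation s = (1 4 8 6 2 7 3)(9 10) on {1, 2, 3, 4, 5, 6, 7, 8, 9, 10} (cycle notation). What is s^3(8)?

8 lies in the 7-cycle (1 4 8 6 2 7 3).
Stepping 3 places around the cycle: 8 → 6 → 2 → 7.

7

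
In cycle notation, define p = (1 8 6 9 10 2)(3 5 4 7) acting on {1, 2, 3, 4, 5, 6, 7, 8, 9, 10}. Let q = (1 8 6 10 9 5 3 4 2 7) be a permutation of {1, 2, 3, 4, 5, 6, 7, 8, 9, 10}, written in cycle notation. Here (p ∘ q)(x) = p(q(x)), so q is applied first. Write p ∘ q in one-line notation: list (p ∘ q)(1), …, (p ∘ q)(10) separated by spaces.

6 3 7 1 5 2 8 9 4 10

(p ∘ q)(x) = p(q(x)). Computing each image: p(q(1)) = p(8) = 6, p(q(2)) = p(7) = 3, p(q(3)) = p(4) = 7, p(q(4)) = p(2) = 1, p(q(5)) = p(3) = 5, p(q(6)) = p(10) = 2, p(q(7)) = p(1) = 8, p(q(8)) = p(6) = 9, p(q(9)) = p(5) = 4, p(q(10)) = p(9) = 10.
Hence p ∘ q = [6 3 7 1 5 2 8 9 4 10].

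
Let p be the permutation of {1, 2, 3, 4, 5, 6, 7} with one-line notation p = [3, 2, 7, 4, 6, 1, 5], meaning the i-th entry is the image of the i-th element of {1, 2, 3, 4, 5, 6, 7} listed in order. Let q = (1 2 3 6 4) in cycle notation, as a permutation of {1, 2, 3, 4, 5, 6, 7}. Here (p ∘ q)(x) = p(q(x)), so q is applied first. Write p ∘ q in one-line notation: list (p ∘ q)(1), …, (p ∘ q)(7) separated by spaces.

2 7 1 3 6 4 5

(p ∘ q)(x) = p(q(x)). Computing each image: p(q(1)) = p(2) = 2, p(q(2)) = p(3) = 7, p(q(3)) = p(6) = 1, p(q(4)) = p(1) = 3, p(q(5)) = p(5) = 6, p(q(6)) = p(4) = 4, p(q(7)) = p(7) = 5.
Hence p ∘ q = [2 7 1 3 6 4 5].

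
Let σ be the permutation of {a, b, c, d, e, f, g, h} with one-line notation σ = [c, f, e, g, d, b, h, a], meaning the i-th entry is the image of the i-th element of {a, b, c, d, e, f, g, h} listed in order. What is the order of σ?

6

Decomposing into disjoint cycles gives cycle lengths 6, 2.
The order is lcm(6, 2) = 6.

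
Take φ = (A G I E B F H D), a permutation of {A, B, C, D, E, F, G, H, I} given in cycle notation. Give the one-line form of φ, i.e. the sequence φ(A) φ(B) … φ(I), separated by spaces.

Reading each image from the cycles: A→G, B→F, C→C, D→A, E→B, F→H, G→I, H→D, I→E.
Listing these in domain order gives G F C A B H I D E.

G F C A B H I D E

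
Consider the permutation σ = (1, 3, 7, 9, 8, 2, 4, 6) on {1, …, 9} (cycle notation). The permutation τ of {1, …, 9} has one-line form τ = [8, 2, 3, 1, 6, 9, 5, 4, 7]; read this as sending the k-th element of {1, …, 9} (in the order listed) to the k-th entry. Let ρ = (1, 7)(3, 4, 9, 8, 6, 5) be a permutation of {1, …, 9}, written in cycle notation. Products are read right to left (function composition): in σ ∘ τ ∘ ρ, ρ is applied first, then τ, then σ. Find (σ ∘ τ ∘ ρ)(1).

Chase 1: ρ(1) = 7; τ(7) = 5; σ(5) = 5. Hence (σ ∘ τ ∘ ρ)(1) = 5.

5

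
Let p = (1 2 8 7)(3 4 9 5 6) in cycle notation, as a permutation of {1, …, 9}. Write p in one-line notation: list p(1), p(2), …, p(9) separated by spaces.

2 8 4 9 6 3 1 7 5

Image by image: 1↦2, 2↦8, 3↦4, 4↦9, 5↦6, 6↦3, 7↦1, 8↦7, 9↦5.
Listing these in domain order gives 2 8 4 9 6 3 1 7 5.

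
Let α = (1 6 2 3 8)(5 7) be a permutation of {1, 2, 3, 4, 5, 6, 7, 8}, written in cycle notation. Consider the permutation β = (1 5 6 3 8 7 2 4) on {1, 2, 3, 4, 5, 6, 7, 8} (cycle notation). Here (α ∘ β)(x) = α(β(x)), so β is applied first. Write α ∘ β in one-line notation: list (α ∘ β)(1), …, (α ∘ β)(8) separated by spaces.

(α ∘ β)(x) = α(β(x)). Computing each image: α(β(1)) = α(5) = 7, α(β(2)) = α(4) = 4, α(β(3)) = α(8) = 1, α(β(4)) = α(1) = 6, α(β(5)) = α(6) = 2, α(β(6)) = α(3) = 8, α(β(7)) = α(2) = 3, α(β(8)) = α(7) = 5.
Hence α ∘ β = [7 4 1 6 2 8 3 5].

7 4 1 6 2 8 3 5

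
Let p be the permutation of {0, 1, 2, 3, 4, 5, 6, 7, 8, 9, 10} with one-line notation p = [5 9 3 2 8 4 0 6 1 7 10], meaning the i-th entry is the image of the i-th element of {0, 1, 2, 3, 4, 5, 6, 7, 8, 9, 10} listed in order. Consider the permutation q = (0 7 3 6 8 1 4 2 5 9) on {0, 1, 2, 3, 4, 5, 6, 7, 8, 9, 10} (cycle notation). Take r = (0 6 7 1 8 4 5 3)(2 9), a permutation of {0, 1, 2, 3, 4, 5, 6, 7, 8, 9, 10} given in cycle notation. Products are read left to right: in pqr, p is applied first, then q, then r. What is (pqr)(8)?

Chase 8: p(8) = 1; q(1) = 4; r(4) = 5. Hence (pqr)(8) = 5.

5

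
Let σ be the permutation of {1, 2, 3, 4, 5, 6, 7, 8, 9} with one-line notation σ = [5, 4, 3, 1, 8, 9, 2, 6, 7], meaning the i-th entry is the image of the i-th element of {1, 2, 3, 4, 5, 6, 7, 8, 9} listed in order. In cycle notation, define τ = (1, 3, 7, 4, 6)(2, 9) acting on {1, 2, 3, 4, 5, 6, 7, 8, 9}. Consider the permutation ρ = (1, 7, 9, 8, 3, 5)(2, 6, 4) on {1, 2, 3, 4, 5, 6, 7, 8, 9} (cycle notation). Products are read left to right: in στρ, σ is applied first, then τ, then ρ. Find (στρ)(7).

Chase 7: σ(7) = 2; τ(2) = 9; ρ(9) = 8. Hence (στρ)(7) = 8.

8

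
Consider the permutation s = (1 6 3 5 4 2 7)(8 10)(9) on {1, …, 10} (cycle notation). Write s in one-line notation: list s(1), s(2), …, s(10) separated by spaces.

6 7 5 2 4 3 1 10 9 8

Reading each image from the cycles: 1↦6, 2↦7, 3↦5, 4↦2, 5↦4, 6↦3, 7↦1, 8↦10, 9↦9, 10↦8.
So the one-line form is 6 7 5 2 4 3 1 10 9 8.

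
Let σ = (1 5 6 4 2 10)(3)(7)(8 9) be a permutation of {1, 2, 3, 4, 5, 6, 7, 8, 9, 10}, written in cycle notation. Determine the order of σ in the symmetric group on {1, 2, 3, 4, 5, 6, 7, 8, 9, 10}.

6

The cycle type of σ is (6, 2, 1, 1).
The order of σ is the least common multiple of its cycle lengths: lcm(6, 2) = 6.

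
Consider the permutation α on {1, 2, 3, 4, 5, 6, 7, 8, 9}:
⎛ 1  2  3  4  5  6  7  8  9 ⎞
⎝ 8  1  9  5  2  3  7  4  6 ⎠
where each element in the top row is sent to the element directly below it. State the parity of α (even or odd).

even

In disjoint-cycle form the cycle lengths are 5, 3, 1.
A cycle is odd iff its length is even; α has 0 even-length cycles, so sgn(α) = (−1)^0 and α is even.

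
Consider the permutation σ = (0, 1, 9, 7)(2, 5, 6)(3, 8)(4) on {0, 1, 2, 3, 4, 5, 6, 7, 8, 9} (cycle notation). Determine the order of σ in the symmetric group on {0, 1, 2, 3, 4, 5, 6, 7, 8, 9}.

12

The disjoint cycles have lengths 4, 3, 2, 1.
The order is lcm(4, 3, 2) = 12.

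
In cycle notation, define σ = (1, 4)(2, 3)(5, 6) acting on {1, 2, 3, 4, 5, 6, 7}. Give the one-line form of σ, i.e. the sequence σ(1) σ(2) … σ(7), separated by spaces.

4 3 2 1 6 5 7

Each element maps to the next entry in its cycle (wrapping to the front): 1↦4, 2↦3, 3↦2, 4↦1, 5↦6, 6↦5, 7↦7.
So the one-line form is 4 3 2 1 6 5 7.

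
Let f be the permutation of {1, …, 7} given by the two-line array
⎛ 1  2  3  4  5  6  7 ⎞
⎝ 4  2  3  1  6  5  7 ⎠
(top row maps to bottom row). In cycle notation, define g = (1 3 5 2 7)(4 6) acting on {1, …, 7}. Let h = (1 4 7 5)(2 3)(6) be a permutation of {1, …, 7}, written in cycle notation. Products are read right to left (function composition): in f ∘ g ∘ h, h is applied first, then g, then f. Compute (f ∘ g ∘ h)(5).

Apply the permutations in order: h(5) = 1, then g(1) = 3, then f(3) = 3. So (f ∘ g ∘ h)(5) = 3.

3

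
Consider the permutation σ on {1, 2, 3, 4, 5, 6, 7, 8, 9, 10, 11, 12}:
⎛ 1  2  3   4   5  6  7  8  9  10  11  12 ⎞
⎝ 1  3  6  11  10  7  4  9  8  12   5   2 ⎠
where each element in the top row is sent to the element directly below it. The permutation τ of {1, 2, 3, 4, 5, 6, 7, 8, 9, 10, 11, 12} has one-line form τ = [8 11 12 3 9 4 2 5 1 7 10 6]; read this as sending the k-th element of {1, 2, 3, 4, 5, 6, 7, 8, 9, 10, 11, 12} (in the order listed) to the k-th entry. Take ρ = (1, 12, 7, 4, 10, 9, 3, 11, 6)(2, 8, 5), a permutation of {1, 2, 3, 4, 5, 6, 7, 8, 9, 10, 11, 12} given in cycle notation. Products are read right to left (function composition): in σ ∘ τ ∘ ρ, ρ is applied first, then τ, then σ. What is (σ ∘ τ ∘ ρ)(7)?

6

Chase 7: ρ(7) = 4; τ(4) = 3; σ(3) = 6. Hence (σ ∘ τ ∘ ρ)(7) = 6.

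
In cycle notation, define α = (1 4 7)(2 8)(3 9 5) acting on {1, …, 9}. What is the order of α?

6

The cycle type of α is (3, 3, 2, 1).
Since disjoint cycles commute, ord(α) = lcm(3, 3, 2) = 6.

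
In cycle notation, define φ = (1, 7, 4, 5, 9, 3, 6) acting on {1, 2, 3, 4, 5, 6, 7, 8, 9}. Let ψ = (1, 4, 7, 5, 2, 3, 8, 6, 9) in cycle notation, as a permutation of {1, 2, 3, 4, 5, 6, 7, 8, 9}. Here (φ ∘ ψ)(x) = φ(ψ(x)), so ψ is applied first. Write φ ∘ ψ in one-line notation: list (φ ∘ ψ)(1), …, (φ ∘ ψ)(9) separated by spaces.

5 6 8 4 2 3 9 1 7

Chase each element through ψ then φ: 1 → 4 → 5; 2 → 3 → 6; 3 → 8 → 8; 4 → 7 → 4; 5 → 2 → 2; 6 → 9 → 3; 7 → 5 → 9; 8 → 6 → 1; 9 → 1 → 7.
Collecting the images, φ ∘ ψ = [5 6 8 4 2 3 9 1 7].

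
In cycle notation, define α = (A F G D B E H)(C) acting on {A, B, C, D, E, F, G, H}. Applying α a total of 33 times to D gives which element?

F

D lies in the 7-cycle (A F G D B E H).
Since the cycle has length 7, α^33 acts on it the same as α^5 (33 mod 7 = 5).
Advancing 5 steps from D: D → B → E → H → A → F.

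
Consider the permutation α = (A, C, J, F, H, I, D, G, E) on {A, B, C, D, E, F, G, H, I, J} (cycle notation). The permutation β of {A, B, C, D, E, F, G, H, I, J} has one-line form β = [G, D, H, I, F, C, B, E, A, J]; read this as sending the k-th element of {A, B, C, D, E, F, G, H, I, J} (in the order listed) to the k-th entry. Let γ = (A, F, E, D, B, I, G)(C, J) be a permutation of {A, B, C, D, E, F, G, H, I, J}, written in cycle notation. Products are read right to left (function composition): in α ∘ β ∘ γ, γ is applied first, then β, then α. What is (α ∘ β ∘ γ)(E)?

D

(α ∘ β ∘ γ)(E) = α(β(γ(E))). γ(E) = D, then β(D) = I, then α(I) = D, so the result is D.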